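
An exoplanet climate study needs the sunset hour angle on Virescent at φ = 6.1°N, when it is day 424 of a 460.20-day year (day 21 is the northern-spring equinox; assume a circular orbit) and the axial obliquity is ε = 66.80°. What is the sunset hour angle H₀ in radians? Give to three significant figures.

Solar longitude: λ_s = 360° × (424 − 21)/460.20 = 315.254°.
sin δ = sin 66.80° × sin 315.254° = -0.64704, so δ = -40.319°.
cos H₀ = −tan φ · tan δ = −tan(+6.1°) × tan(-40.319°) = 0.0907, so H₀ = 1.4800 rad = 84.80°.

H₀ = 1.48 rad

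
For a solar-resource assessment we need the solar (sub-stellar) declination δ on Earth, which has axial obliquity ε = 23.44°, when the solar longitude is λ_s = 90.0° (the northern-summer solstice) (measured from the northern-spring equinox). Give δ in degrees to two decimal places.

δ = +23.44°

sin δ = sin ε · sin λ_s = sin 23.44° × sin 90.0° = 0.397789.
δ = arcsin(0.397789) = +23.44°.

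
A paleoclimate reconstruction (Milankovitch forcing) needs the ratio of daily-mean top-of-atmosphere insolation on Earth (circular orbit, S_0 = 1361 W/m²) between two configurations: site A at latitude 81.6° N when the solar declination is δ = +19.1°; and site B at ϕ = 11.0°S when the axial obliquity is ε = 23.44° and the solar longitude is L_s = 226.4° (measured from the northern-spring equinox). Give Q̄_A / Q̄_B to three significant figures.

— Configuration A (ϕ=+81.6°):
cos h₀ = −tan(+81.6°) tan(+19.100°) = -2.3450 ≤ −1 ⇒ polar day, h₀ = π.
Bracket: h₀ sin ϕ sin δ + cos ϕ cos δ sin h₀ = 3.1416×0.98927×0.32722 + 0.14608×0.94495×0.00000 = 1.016964 + 0.000000 = 1.016964.
Q̄ = (S_0/π) × [bracket] = (1361/π) × 1.016964 = 440.57 W/m².
— Configuration B (ϕ=-11.0°):
Solar declination: sin δ = sin ε · sin L_s = sin 23.44° × sin 226.4° = -0.28807, so δ = -16.742°.
cos h₀ = −tan(-11.0°) tan(-16.742°) = -0.0585, h₀ = 1.6293 rad.
Bracket: h₀ sin ϕ sin δ + cos ϕ cos δ sin h₀ = 1.6293×-0.19081×-0.28807 + 0.98163×0.95761×0.99829 = 0.089557 + 0.938411 = 1.027968.
Q̄ = (S_0/π) × [bracket] = (1361/π) × 1.027968 = 445.34 W/m².
Ratio Q̄_A / Q̄_B = 440.57 / 445.34 = 0.9893.

Q̄_A / Q̄_B ≈ 0.989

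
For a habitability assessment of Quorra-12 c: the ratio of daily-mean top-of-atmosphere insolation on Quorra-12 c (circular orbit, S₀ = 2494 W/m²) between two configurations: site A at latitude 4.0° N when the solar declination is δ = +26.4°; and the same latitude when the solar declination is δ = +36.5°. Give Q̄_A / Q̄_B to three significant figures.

Q̄_A / Q̄_B ≈ 1.09

— Configuration A (φ=+4.0°):
cos H₀ = −tan(+4.0°) tan(+26.400°) = -0.0347, H₀ = 1.6055 rad.
Bracket: H₀ sin φ sin δ + cos φ cos δ sin H₀ = 1.6055×0.06976×0.44464 + 0.99756×0.89571×0.99940 = 0.049800 + 0.892988 = 0.942788.
Q̄ = (S₀/π) × [bracket] = (2494/π) × 0.942788 = 748.45 W/m².
— Configuration B (φ=+4.0°):
cos H₀ = −tan(+4.0°) tan(+36.500°) = -0.0517, H₀ = 1.6226 rad.
Bracket: H₀ sin φ sin δ + cos φ cos δ sin H₀ = 1.6226×0.06976×0.59482 + 0.99756×0.80386×0.99866 = 0.067329 + 0.800824 = 0.868153.
Q̄ = (S₀/π) × [bracket] = (2494/π) × 0.868153 = 689.20 W/m².
Ratio Q̄_A / Q̄_B = 748.45 / 689.20 = 1.086.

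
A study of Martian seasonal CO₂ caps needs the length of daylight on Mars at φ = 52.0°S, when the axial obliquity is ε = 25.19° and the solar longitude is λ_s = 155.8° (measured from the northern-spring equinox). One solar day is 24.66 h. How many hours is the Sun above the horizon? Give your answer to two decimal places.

Solar declination: sin δ = sin ε · sin λ_s = sin 25.19° × sin 155.8° = 0.17447, so δ = +10.048°.
cos H₀ = −tan φ · tan δ = −tan(-52.0°) × tan(+10.048°) = 0.2268, so H₀ = 1.3420 rad = 76.89°.
Daylight = 2H₀/(2π) × 24.66 h = (1.3420/π) × 24.66 = 10.53 h.

10.53 h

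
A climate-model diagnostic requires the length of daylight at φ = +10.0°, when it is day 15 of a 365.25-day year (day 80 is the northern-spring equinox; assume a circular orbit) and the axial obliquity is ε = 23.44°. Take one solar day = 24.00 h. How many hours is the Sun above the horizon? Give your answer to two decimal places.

11.48 h

Solar longitude: λ_s = 360° × (15 − 80)/365.25 = -64.066°, i.e. -64.066° + 360° = 295.934°.
sin δ = sin 23.44° × sin 295.934° = -0.35773, so δ = -20.961°.
cos H₀ = −tan φ · tan δ = −tan(+10.0°) × tan(-20.961°) = 0.0675, so H₀ = 1.5032 rad = 86.13°.
Daylight = 2H₀/(2π) × 24.00 h = (1.5032/π) × 24.00 = 11.48 h.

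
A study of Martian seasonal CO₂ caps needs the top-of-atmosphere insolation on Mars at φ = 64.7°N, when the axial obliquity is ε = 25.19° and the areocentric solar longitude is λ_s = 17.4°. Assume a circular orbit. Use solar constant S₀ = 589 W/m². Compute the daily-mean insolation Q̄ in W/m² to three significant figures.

sin δ = sin 25.19° × sin 17.4° = 0.12728, so δ = +7.312°.
cos H₀ = −tan(+64.7°) tan(+7.312°) = -0.2715, H₀ = 1.8457 rad.
Bracket: H₀ sin φ sin δ + cos φ cos δ sin H₀ = 1.8457×0.90408×0.12728 + 0.42736×0.99187×0.96245 = 0.212387 + 0.407969 = 0.620356.
Q̄ = (S₀/π) × [bracket] = (589/π) × 0.620356 = 116.3 W/m².

Q̄ ≈ 116 W/m²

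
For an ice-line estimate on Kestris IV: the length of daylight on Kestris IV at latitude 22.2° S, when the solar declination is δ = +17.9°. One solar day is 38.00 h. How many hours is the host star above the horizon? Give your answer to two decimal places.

cos H₀ = −tan φ · tan δ = −tan(-22.2°) × tan(+17.900°) = 0.1318, so H₀ = 1.4386 rad = 82.43°.
Daylight = 2H₀/(2π) × 38.00 h = (1.4386/π) × 38.00 = 17.40 h.

17.40 h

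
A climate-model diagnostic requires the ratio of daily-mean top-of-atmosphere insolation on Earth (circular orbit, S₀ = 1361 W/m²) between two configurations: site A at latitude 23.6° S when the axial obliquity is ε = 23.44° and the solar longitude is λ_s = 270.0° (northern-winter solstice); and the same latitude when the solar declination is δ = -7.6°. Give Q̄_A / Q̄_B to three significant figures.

Q̄_A / Q̄_B ≈ 1.11

— Configuration A (φ=-23.6°):
Solar declination: sin δ = sin ε · sin λ_s = sin 23.44° × sin 270.0° = -0.39779, so δ = -23.440°.
cos H₀ = −tan(-23.6°) tan(-23.440°) = -0.1894, H₀ = 1.7614 rad.
Bracket: H₀ sin φ sin δ + cos φ cos δ sin H₀ = 1.7614×-0.40035×-0.39779 + 0.91636×0.91748×0.98190 = 0.280512 + 0.825525 = 1.106037.
Q̄ = (S₀/π) × [bracket] = (1361/π) × 1.106037 = 479.16 W/m².
— Configuration B (φ=-23.6°):
cos H₀ = −tan(-23.6°) tan(-7.600°) = -0.0583, H₀ = 1.6291 rad.
Bracket: H₀ sin φ sin δ + cos φ cos δ sin H₀ = 1.6291×-0.40035×-0.13226 + 0.91636×0.99122×0.99830 = 0.086261 + 0.906770 = 0.993031.
Q̄ = (S₀/π) × [bracket] = (1361/π) × 0.993031 = 430.20 W/m².
Ratio Q̄_A / Q̄_B = 479.16 / 430.20 = 1.114.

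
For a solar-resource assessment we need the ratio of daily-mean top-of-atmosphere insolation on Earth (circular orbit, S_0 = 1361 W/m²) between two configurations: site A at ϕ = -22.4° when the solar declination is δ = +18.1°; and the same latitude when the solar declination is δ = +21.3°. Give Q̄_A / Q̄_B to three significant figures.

— Configuration A (ϕ=-22.4°):
cos h₀ = −tan(-22.4°) tan(+18.100°) = 0.1347, h₀ = 1.4357 rad.
Bracket: h₀ sin ϕ sin δ + cos ϕ cos δ sin h₀ = 1.4357×-0.38107×0.31068 + 0.92455×0.95052×0.99088 = -0.169974 + 0.870789 = 0.700815.
Q̄ = (S_0/π) × [bracket] = (1361/π) × 0.700815 = 303.61 W/m².
— Configuration B (ϕ=-22.4°):
cos h₀ = −tan(-22.4°) tan(+21.300°) = 0.1607, h₀ = 1.4094 rad.
Bracket: h₀ sin ϕ sin δ + cos ϕ cos δ sin h₀ = 1.4094×-0.38107×0.36325 + 0.92455×0.93169×0.98700 = -0.195094 + 0.850196 = 0.655102.
Q̄ = (S_0/π) × [bracket] = (1361/π) × 0.655102 = 283.80 W/m².
Ratio Q̄_A / Q̄_B = 303.61 / 283.80 = 1.070.

Q̄_A / Q̄_B ≈ 1.07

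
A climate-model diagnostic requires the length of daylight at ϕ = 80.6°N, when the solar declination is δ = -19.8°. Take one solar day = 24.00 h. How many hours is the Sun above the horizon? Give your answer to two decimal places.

cos h₀ = −tan ϕ · tan δ = 2.1747 ≥ 1, so the Sun never rises (polar night) and h₀ = 0.
Daylight = 2h₀/(2π) × 24.00 h = (0.0000/π) × 24.00 = 0.00 h.

0.00 h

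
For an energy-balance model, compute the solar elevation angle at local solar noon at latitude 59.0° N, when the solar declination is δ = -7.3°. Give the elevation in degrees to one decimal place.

23.7°

At local noon the hour angle is zero, so the zenith angle equals |ϕ − δ| = |+59.0° − (-7.300°)| = 66.300°.
Elevation = 90° − 66.300° = 23.7°.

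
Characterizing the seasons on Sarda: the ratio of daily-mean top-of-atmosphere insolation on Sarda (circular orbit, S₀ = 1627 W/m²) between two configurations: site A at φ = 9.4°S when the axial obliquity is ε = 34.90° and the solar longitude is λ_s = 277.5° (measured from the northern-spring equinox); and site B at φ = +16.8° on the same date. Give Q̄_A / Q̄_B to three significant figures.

— Configuration A (φ=-9.4°):
Solar declination: sin δ = sin ε · sin λ_s = sin 34.90° × sin 277.5° = -0.56725, so δ = -34.559°.
cos H₀ = −tan(-9.4°) tan(-34.559°) = -0.1140, H₀ = 1.6851 rad.
Bracket: H₀ sin φ sin δ + cos φ cos δ sin H₀ = 1.6851×-0.16333×-0.56725 + 0.98657×0.82354×0.99348 = 0.156123 + 0.807182 = 0.963305.
Q̄ = (S₀/π) × [bracket] = (1627/π) × 0.963305 = 498.89 W/m².
— Configuration B (φ=+16.8°):
cos H₀ = −tan(+16.8°) tan(-34.559°) = 0.2080, H₀ = 1.3613 rad.
Bracket: H₀ sin φ sin δ + cos φ cos δ sin H₀ = 1.3613×0.28903×-0.56725 + 0.95732×0.82354×0.97814 = -0.223188 + 0.771157 = 0.547969.
Q̄ = (S₀/π) × [bracket] = (1627/π) × 0.547969 = 283.79 W/m².
Ratio Q̄_A / Q̄_B = 498.89 / 283.79 = 1.758.

Q̄_A / Q̄_B ≈ 1.76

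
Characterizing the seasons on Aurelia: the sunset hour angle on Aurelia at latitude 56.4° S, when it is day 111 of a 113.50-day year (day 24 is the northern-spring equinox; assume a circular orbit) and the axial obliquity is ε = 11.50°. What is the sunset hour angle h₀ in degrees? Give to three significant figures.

Solar longitude: L_s = 360° × (111 − 24)/113.50 = 275.947°.
sin δ = sin 11.50° × sin 275.947° = -0.19829, so δ = -11.437°.
cos h₀ = −tan ϕ · tan δ = −tan(-56.4°) × tan(-11.437°) = -0.3045, so h₀ = 1.8802 rad = 107.73°.

h₀ = 108°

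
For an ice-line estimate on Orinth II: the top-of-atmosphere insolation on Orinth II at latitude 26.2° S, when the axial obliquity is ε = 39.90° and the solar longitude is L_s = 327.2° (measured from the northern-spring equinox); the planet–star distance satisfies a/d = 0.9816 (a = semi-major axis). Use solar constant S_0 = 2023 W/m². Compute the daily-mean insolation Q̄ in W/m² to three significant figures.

Solar declination: sin δ = sin ε · sin L_s = sin 39.90° × sin 327.2° = -0.34748, so δ = -20.333°.
cos h₀ = −tan(-26.2°) tan(-20.333°) = -0.1823, h₀ = 1.7542 rad.
Bracket: h₀ sin ϕ sin δ + cos ϕ cos δ sin h₀ = 1.7542×-0.44151×-0.34748 + 0.89726×0.93769×0.98324 = 0.269122 + 0.827251 = 1.096373.
Inverse-square distance factor (a/d)² = 0.9816² = 0.963539.
Q̄ = (S_0/π) × 0.963539 × [bracket] = (2023/π) × 0.963539 × 1.096373 = 680.3 W/m².

Q̄ ≈ 680 W/m²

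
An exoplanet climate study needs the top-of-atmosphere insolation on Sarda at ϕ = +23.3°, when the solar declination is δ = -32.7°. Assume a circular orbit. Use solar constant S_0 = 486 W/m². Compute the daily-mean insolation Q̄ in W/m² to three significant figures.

Q̄ ≈ 72.2 W/m²

cos h₀ = −tan(+23.3°) tan(-32.700°) = 0.2765, h₀ = 1.2907 rad.
Bracket: h₀ sin ϕ sin δ + cos ϕ cos δ sin h₀ = 1.2907×0.39555×-0.54024 + 0.91845×0.84151×0.96102 = -0.275812 + 0.742758 = 0.466946.
Q̄ = (S_0/π) × [bracket] = (486/π) × 0.466946 = 72.24 W/m².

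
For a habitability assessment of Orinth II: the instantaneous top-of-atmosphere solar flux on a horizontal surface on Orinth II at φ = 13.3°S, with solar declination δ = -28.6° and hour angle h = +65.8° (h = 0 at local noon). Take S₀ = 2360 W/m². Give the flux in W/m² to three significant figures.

1.09e+03 W/m²

cos θ_z = sin φ sin δ + cos φ cos δ cos h = 0.110123 + 0.350252 = 0.460375.
Flux = S₀ · cos θ_z = 2360 × 0.460375 = 1086 W/m².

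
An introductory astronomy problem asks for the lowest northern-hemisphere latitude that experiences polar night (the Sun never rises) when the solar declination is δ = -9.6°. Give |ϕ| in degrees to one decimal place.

|ϕ| = 80.4°

Polar night requires cos h₀ = −tan ϕ tan δ ≥ 1, i.e. tan ϕ tan δ ≤ −1.
The boundary is |tan ϕ| · |tan δ| = 1, so |ϕ| = 90° − |δ| = 90° − 9.6° = 80.4° in the northern hemisphere.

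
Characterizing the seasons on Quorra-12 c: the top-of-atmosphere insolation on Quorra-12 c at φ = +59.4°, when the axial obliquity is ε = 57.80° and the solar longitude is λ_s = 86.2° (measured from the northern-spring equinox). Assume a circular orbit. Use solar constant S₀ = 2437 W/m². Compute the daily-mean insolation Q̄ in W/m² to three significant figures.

Solar declination: sin δ = sin ε · sin λ_s = sin 57.80° × sin 86.2° = 0.84433, so δ = +57.601°.
cos H₀ = −tan(+59.4°) tan(+57.601°) = -2.6645 ≤ −1 ⇒ polar day, H₀ = π.
Bracket: H₀ sin φ sin δ + cos φ cos δ sin H₀ = 3.1416×0.86074×0.84433 + 0.50904×0.53582×0.00000 = 2.283153 + 0.000000 = 2.283153.
Q̄ = (S₀/π) × [bracket] = (2437/π) × 2.283153 = 1771 W/m².

Q̄ ≈ 1.77e+03 W/m²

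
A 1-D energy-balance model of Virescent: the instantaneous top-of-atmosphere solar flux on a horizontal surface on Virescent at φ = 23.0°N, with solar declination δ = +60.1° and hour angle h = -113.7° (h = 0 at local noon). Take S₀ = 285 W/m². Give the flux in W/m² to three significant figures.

44.0 W/m²

cos θ_z = sin φ sin δ + cos φ cos δ cos h = 0.338724 + -0.184438 = 0.154286.
Flux = S₀ · cos θ_z = 285 × 0.154286 = 43.97 W/m².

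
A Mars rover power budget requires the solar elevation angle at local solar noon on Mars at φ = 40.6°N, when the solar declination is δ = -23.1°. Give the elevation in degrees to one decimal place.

26.3°

At local noon the hour angle is zero, so the zenith angle equals |φ − δ| = |+40.6° − (-23.100°)| = 63.700°.
Elevation = 90° − 63.700° = 26.3°.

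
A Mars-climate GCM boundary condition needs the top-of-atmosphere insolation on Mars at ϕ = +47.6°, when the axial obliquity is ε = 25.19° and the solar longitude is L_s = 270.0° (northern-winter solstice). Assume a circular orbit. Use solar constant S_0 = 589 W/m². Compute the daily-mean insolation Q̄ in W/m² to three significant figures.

Q̄ ≈ 37.4 W/m²

Solar declination: sin δ = sin ε · sin L_s = sin 25.19° × sin 270.0° = -0.42562, so δ = -25.190°.
cos h₀ = −tan(+47.6°) tan(-25.190°) = 0.5151, h₀ = 1.0297 rad.
Bracket: h₀ sin ϕ sin δ + cos ϕ cos δ sin h₀ = 1.0297×0.73846×-0.42562 + 0.67430×0.90490×0.85713 = -0.323638 + 0.522999 = 0.199361.
Q̄ = (S_0/π) × [bracket] = (589/π) × 0.199361 = 37.38 W/m².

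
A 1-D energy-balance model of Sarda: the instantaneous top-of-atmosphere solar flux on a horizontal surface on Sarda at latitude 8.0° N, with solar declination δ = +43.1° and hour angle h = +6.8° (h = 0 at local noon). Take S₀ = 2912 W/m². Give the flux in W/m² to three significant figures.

cos θ_z = sin φ sin δ + cos φ cos δ cos h = 0.095093 + 0.717970 = 0.813063.
Flux = S₀ · cos θ_z = 2912 × 0.813063 = 2368 W/m².

2.37e+03 W/m²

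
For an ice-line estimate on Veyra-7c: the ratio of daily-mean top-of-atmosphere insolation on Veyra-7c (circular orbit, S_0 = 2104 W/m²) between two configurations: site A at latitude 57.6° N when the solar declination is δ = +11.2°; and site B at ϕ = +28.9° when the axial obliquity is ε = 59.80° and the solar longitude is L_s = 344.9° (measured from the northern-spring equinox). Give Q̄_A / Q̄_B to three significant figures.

Q̄_A / Q̄_B ≈ 1.17

— Configuration A (ϕ=+57.6°):
cos h₀ = −tan(+57.6°) tan(+11.200°) = -0.3120, h₀ = 1.8881 rad.
Bracket: h₀ sin ϕ sin δ + cos ϕ cos δ sin h₀ = 1.8881×0.84433×0.19423 + 0.53583×0.98096×0.95008 = 0.309637 + 0.499388 = 0.809025.
Q̄ = (S_0/π) × [bracket] = (2104/π) × 0.809025 = 541.82 W/m².
— Configuration B (ϕ=+28.9°):
Solar declination: sin δ = sin ε · sin L_s = sin 59.80° × sin 344.9° = -0.22515, so δ = -13.012°.
cos h₀ = −tan(+28.9°) tan(-13.012°) = 0.1276, h₀ = 1.4429 rad.
Bracket: h₀ sin ϕ sin δ + cos ϕ cos δ sin h₀ = 1.4429×0.48328×-0.22515 + 0.87546×0.97432×0.99183 = -0.157003 + 0.846009 = 0.689006.
Q̄ = (S_0/π) × [bracket] = (2104/π) × 0.689006 = 461.44 W/m².
Ratio Q̄_A / Q̄_B = 541.82 / 461.44 = 1.174.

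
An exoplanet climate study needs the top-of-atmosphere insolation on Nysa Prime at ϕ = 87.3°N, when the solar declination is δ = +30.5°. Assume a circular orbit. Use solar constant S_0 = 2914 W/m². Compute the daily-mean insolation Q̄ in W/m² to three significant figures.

cos h₀ = −tan(+87.3°) tan(+30.500°) = -12.4907 ≤ −1 ⇒ polar day, h₀ = π.
Bracket: h₀ sin ϕ sin δ + cos ϕ cos δ sin h₀ = 3.1416×0.99889×0.50754 + 0.04711×0.86163×0.00000 = 1.592718 + 0.000000 = 1.592718.
Q̄ = (S_0/π) × [bracket] = (2914/π) × 1.592718 = 1477 W/m².

Q̄ ≈ 1.48e+03 W/m²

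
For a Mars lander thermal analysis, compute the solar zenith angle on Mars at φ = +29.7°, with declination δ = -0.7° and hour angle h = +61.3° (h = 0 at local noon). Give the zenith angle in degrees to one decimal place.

θ_z = 65.7°

cos θ_z = sin φ sin δ + cos φ cos δ cos h = -0.006053 + 0.417106 = 0.411053.
θ_z = arccos(0.411053) = 65.7°.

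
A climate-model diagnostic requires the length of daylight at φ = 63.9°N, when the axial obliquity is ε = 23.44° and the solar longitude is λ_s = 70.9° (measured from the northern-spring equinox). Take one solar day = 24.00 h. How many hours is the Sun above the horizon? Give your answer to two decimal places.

Solar declination: sin δ = sin ε · sin λ_s = sin 23.44° × sin 70.9° = 0.37589, so δ = +22.079°.
cos H₀ = −tan φ · tan δ = −tan(+63.9°) × tan(+22.079°) = -0.8280, so H₀ = 2.5463 rad = 145.89°.
Daylight = 2H₀/(2π) × 24.00 h = (2.5463/π) × 24.00 = 19.45 h.

19.45 h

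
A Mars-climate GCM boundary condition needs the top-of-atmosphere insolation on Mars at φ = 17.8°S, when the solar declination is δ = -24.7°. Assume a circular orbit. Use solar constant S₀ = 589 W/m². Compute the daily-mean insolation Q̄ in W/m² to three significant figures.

cos H₀ = −tan(-17.8°) tan(-24.700°) = -0.1477, H₀ = 1.7190 rad.
Bracket: H₀ sin φ sin δ + cos φ cos δ sin H₀ = 1.7190×-0.30570×-0.41787 + 0.95213×0.90851×0.98904 = 0.219590 + 0.855539 = 1.075129.
Q̄ = (S₀/π) × [bracket] = (589/π) × 1.075129 = 201.6 W/m².

Q̄ ≈ 202 W/m²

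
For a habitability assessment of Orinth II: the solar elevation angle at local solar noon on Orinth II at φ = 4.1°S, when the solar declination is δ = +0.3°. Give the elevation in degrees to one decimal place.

At local noon the hour angle is zero, so the zenith angle equals |φ − δ| = |-4.1° − (+0.300°)| = 4.400°.
Elevation = 90° − 4.400° = 85.6°.

85.6°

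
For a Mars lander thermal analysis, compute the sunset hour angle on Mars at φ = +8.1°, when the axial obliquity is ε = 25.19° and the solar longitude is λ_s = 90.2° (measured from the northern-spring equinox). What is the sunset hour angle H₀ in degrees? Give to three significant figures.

Solar declination: sin δ = sin ε · sin λ_s = sin 25.19° × sin 90.2° = 0.42562, so δ = +25.190°.
cos H₀ = −tan φ · tan δ = −tan(+8.1°) × tan(+25.190°) = -0.0669, so H₀ = 1.6378 rad = 93.84°.

H₀ = 93.8°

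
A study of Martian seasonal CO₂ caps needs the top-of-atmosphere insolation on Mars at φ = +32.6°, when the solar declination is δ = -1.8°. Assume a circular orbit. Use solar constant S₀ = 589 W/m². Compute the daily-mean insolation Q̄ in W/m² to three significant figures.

cos H₀ = −tan(+32.6°) tan(-1.800°) = 0.0201, H₀ = 1.5507 rad.
Bracket: H₀ sin φ sin δ + cos φ cos δ sin H₀ = 1.5507×0.53877×-0.03141 + 0.84245×0.99951×0.99980 = -0.026242 + 0.841869 = 0.815627.
Q̄ = (S₀/π) × [bracket] = (589/π) × 0.815627 = 152.9 W/m².

Q̄ ≈ 153 W/m²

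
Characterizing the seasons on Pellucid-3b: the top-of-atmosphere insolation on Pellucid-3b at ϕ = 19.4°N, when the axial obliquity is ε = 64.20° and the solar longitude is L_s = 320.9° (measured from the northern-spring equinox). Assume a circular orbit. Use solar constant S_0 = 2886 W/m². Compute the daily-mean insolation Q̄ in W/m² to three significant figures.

Q̄ ≈ 462 W/m²

Solar declination: sin δ = sin ε · sin L_s = sin 64.20° × sin 320.9° = -0.56781, so δ = -34.598°.
cos h₀ = −tan(+19.4°) tan(-34.598°) = 0.2429, h₀ = 1.3254 rad.
Bracket: h₀ sin ϕ sin δ + cos ϕ cos δ sin h₀ = 1.3254×0.33216×-0.56781 + 0.94322×0.82316×0.97005 = -0.249975 + 0.753167 = 0.503192.
Q̄ = (S_0/π) × [bracket] = (2886/π) × 0.503192 = 462.3 W/m².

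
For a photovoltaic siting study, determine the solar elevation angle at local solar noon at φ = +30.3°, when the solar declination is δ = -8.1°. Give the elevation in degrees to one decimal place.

At local noon the hour angle is zero, so the zenith angle equals |φ − δ| = |+30.3° − (-8.100°)| = 38.400°.
Elevation = 90° − 38.400° = 51.6°.

51.6°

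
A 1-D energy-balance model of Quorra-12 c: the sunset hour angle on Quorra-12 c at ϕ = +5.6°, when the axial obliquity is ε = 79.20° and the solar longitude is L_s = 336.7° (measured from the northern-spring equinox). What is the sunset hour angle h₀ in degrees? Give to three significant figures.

h₀ = 87.6°

Solar declination: sin δ = sin ε · sin L_s = sin 79.20° × sin 336.7° = -0.38854, so δ = -22.864°.
cos h₀ = −tan ϕ · tan δ = −tan(+5.6°) × tan(-22.864°) = 0.0413, so h₀ = 1.5294 rad = 87.63°.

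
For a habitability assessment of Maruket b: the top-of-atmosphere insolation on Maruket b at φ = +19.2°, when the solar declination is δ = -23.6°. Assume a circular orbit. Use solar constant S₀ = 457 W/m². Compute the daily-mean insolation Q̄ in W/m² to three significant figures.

cos H₀ = −tan(+19.2°) tan(-23.600°) = 0.1521, H₀ = 1.4181 rad.
Bracket: H₀ sin φ sin δ + cos φ cos δ sin H₀ = 1.4181×0.32887×-0.40035 + 0.94438×0.91636×0.98836 = -0.186711 + 0.855319 = 0.668608.
Q̄ = (S₀/π) × [bracket] = (457/π) × 0.668608 = 97.26 W/m².

Q̄ ≈ 97.3 W/m²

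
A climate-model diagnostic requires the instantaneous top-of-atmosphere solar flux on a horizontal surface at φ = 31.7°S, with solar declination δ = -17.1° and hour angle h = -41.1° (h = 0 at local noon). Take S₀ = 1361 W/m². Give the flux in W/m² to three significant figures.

1.04e+03 W/m²

cos θ_z = sin φ sin δ + cos φ cos δ cos h = 0.154510 + 0.612797 = 0.767307.
Flux = S₀ · cos θ_z = 1361 × 0.767307 = 1044 W/m².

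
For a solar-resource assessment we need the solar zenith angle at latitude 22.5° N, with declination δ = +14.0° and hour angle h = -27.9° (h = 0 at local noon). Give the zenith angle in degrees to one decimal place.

cos θ_z = sin φ sin δ + cos φ cos δ cos h = 0.092580 + 0.792240 = 0.884820.
θ_z = arccos(0.884820) = 27.8°.

θ_z = 27.8°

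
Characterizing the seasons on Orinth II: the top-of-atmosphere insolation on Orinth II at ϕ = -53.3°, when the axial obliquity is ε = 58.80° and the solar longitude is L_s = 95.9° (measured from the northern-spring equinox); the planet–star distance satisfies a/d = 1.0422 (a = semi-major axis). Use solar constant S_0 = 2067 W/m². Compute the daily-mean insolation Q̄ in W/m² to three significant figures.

Q̄ ≈ 0.00 W/m²

Solar declination: sin δ = sin ε · sin L_s = sin 58.80° × sin 95.9° = 0.85083, so δ = +58.302°.
cos h₀ = −tan(-53.3°) tan(+58.302°) = 2.1724 ≥ 1 ⇒ polar night, h₀ = 0 and Q̄ = 0.
Inverse-square distance factor (a/d)² = 1.0422² = 1.086181.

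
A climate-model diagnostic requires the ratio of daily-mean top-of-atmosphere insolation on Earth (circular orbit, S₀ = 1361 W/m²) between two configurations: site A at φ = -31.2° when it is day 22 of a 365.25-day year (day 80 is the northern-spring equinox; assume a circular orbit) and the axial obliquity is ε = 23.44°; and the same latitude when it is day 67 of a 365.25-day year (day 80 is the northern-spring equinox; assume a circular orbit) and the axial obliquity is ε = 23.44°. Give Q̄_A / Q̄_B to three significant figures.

— Configuration A (φ=-31.2°):
Solar longitude: λ_s = 360° × (22 − 80)/365.25 = -57.166°, i.e. -57.166° + 360° = 302.834°.
sin δ = sin 23.44° × sin 302.834° = -0.33424, so δ = -19.526°.
cos H₀ = −tan(-31.2°) tan(-19.526°) = -0.2148, H₀ = 1.7873 rad.
Bracket: H₀ sin φ sin δ + cos φ cos δ sin H₀ = 1.7873×-0.51803×-0.33424 + 0.85536×0.94249×0.97666 = 0.309464 + 0.787352 = 1.096816.
Q̄ = (S₀/π) × [bracket] = (1361/π) × 1.096816 = 475.16 W/m².
— Configuration B (φ=-31.2°):
Solar longitude: λ_s = 360° × (67 − 80)/365.25 = -12.813°, i.e. -12.813° + 360° = 347.187°.
sin δ = sin 23.44° × sin 347.187° = -0.08822, so δ = -5.061°.
cos H₀ = −tan(-31.2°) tan(-5.061°) = -0.0536, H₀ = 1.6245 rad.
Bracket: H₀ sin φ sin δ + cos φ cos δ sin H₀ = 1.6245×-0.51803×-0.08822 + 0.85536×0.99610×0.99856 = 0.074241 + 0.850797 = 0.925038.
Q̄ = (S₀/π) × [bracket] = (1361/π) × 0.925038 = 400.74 W/m².
Ratio Q̄_A / Q̄_B = 475.16 / 400.74 = 1.186.

Q̄_A / Q̄_B ≈ 1.19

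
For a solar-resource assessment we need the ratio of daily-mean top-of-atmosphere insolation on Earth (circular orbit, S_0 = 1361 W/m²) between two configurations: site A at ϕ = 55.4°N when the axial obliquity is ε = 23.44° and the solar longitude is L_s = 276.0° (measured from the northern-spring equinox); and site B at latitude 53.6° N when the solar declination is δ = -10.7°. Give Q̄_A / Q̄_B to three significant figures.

Q̄_A / Q̄_B ≈ 0.314

— Configuration A (ϕ=+55.4°):
Solar declination: sin δ = sin ε · sin L_s = sin 23.44° × sin 276.0° = -0.39561, so δ = -23.304°.
cos h₀ = −tan(+55.4°) tan(-23.304°) = 0.6244, h₀ = 0.8964 rad.
Bracket: h₀ sin ϕ sin δ + cos ϕ cos δ sin h₀ = 0.8964×0.82314×-0.39561 + 0.56784×0.91842×0.78110 = -0.291906 + 0.407356 = 0.115450.
Q̄ = (S_0/π) × [bracket] = (1361/π) × 0.115450 = 50.015 W/m².
— Configuration B (ϕ=+53.6°):
cos h₀ = −tan(+53.6°) tan(-10.700°) = 0.2563, h₀ = 1.3116 rad.
Bracket: h₀ sin ϕ sin δ + cos ϕ cos δ sin h₀ = 1.3116×0.80489×-0.18567 + 0.59342×0.98261×0.96660 = -0.196011 + 0.563625 = 0.367614.
Q̄ = (S_0/π) × [bracket] = (1361/π) × 0.367614 = 159.26 W/m².
Ratio Q̄_A / Q̄_B = 50.015 / 159.26 = 0.3140.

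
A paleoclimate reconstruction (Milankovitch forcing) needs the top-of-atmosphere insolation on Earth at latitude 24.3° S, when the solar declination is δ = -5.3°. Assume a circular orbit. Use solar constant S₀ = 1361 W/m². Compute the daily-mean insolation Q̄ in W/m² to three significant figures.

cos H₀ = −tan(-24.3°) tan(-5.300°) = -0.0419, H₀ = 1.6127 rad.
Bracket: H₀ sin φ sin δ + cos φ cos δ sin H₀ = 1.6127×-0.41151×-0.09237 + 0.91140×0.99572×0.99912 = 0.061301 + 0.906701 = 0.968002.
Q̄ = (S₀/π) × [bracket] = (1361/π) × 0.968002 = 419.4 W/m².

Q̄ ≈ 419 W/m²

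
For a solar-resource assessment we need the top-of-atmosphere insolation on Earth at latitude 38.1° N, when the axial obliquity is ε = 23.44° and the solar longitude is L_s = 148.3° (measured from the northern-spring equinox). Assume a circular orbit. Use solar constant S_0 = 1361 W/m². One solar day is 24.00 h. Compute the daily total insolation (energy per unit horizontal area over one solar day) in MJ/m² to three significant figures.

36.8 MJ/m²

Solar declination: sin δ = sin ε · sin L_s = sin 23.44° × sin 148.3° = 0.20903, so δ = +12.065°.
cos h₀ = −tan(+38.1°) tan(+12.065°) = -0.1676, h₀ = 1.7392 rad.
Bracket: h₀ sin ϕ sin δ + cos ϕ cos δ sin h₀ = 1.7392×0.61704×0.20903 + 0.78694×0.97791×0.98586 = 0.224322 + 0.758675 = 0.982997.
Q̄ = (S_0/π) × [bracket] = (1361/π) × 0.982997 = 425.85 W/m².
Daily total = Q̄ × 24.00 h × 3600 s/h = 425.85 × 24.00 × 3600 / 10⁶ = 36.79 MJ/m².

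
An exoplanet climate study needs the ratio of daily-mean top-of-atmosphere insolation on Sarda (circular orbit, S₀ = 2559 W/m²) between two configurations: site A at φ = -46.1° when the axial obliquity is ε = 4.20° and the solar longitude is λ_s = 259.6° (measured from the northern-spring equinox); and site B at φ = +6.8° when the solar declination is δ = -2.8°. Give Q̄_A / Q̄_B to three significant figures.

— Configuration A (φ=-46.1°):
Solar declination: sin δ = sin ε · sin λ_s = sin 4.20° × sin 259.6° = -0.07204, so δ = -4.131°.
cos H₀ = −tan(-46.1°) tan(-4.131°) = -0.0751, H₀ = 1.6459 rad.
Bracket: H₀ sin φ sin δ + cos φ cos δ sin H₀ = 1.6459×-0.72055×-0.07204 + 0.69340×0.99740×0.99718 = 0.085436 + 0.689647 = 0.775083.
Q̄ = (S₀/π) × [bracket] = (2559/π) × 0.775083 = 631.35 W/m².
— Configuration B (φ=+6.8°):
cos H₀ = −tan(+6.8°) tan(-2.800°) = 0.0058, H₀ = 1.5650 rad.
Bracket: H₀ sin φ sin δ + cos φ cos δ sin H₀ = 1.5650×0.11840×-0.04885 + 0.99297×0.99881×0.99998 = -0.009052 + 0.991769 = 0.982717.
Q̄ = (S₀/π) × [bracket] = (2559/π) × 0.982717 = 800.48 W/m².
Ratio Q̄_A / Q̄_B = 631.35 / 800.48 = 0.7887.

Q̄_A / Q̄_B ≈ 0.789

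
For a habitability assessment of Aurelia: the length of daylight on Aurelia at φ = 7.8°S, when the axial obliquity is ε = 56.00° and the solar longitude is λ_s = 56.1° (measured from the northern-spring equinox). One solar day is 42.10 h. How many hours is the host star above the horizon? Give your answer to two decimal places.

19.30 h

Solar declination: sin δ = sin ε · sin λ_s = sin 56.00° × sin 56.1° = 0.68811, so δ = +43.481°.
cos H₀ = −tan φ · tan δ = −tan(-7.8°) × tan(+43.481°) = 0.1299, so H₀ = 1.4405 rad = 82.54°.
Daylight = 2H₀/(2π) × 42.10 h = (1.4405/π) × 42.10 = 19.30 h.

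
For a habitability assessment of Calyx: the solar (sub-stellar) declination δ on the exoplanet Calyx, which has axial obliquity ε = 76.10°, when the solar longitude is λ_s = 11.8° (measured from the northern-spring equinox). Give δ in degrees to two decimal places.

sin δ = sin ε · sin λ_s = sin 76.10° × sin 11.8° = 0.198508.
δ = arcsin(0.198508) = +11.45°.

δ = +11.45°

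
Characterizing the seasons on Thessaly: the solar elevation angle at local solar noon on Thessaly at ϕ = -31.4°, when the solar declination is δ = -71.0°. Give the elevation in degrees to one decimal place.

At local noon the hour angle is zero, so the zenith angle equals |ϕ − δ| = |-31.4° − (-71.000°)| = 39.600°.
Elevation = 90° − 39.600° = 50.4°.

50.4°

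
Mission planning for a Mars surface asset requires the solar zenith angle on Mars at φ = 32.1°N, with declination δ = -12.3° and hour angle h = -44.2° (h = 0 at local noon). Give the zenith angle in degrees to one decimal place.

θ_z = 61.3°

cos θ_z = sin φ sin δ + cos φ cos δ cos h = -0.113204 + 0.593370 = 0.480166.
θ_z = arccos(0.480166) = 61.3°.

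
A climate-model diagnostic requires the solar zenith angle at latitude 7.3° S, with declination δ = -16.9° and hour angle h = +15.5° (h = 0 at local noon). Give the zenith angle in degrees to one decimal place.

cos θ_z = sin φ sin δ + cos φ cos δ cos h = 0.036938 + 0.914541 = 0.951479.
θ_z = arccos(0.951479) = 17.9°.

θ_z = 17.9°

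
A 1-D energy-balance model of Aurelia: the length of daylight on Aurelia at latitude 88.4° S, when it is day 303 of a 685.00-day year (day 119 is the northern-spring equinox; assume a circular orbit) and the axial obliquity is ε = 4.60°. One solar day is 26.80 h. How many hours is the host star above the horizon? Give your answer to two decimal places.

Solar longitude: L_s = 360° × (303 − 119)/685.00 = 96.701°.
sin δ = sin 4.60° × sin 96.701° = 0.07965, so δ = +4.569°.
cos h₀ = −tan ϕ · tan δ = 2.8606 ≥ 1, so the host star never rises (polar night) and h₀ = 0.
Daylight = 2h₀/(2π) × 26.80 h = (0.0000/π) × 26.80 = 0.00 h.

0.00 h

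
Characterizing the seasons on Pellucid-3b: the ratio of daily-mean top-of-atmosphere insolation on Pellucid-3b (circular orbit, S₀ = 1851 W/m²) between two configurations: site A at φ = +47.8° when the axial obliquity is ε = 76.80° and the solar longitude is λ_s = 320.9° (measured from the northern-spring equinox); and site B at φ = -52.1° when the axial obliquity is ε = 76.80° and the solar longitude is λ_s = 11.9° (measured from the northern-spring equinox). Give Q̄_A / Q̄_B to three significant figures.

Q̄_A / Q̄_B ≈ 0.0721

— Configuration A (φ=+47.8°):
Solar declination: sin δ = sin ε · sin λ_s = sin 76.80° × sin 320.9° = -0.61401, so δ = -37.880°.
cos H₀ = −tan(+47.8°) tan(-37.880°) = 0.8579, H₀ = 0.5396 rad.
Bracket: H₀ sin φ sin δ + cos φ cos δ sin H₀ = 0.5396×0.74080×-0.61401 + 0.67172×0.78930×0.51377 = -0.245442 + 0.272395 = 0.026953.
Q̄ = (S₀/π) × [bracket] = (1851/π) × 0.026953 = 15.880 W/m².
— Configuration B (φ=-52.1°):
Solar declination: sin δ = sin ε · sin λ_s = sin 76.80° × sin 11.9° = 0.20076, so δ = +11.581°.
cos H₀ = −tan(-52.1°) tan(+11.581°) = 0.2632, H₀ = 1.3044 rad.
Bracket: H₀ sin φ sin δ + cos φ cos δ sin H₀ = 1.3044×-0.78908×0.20076 + 0.61429×0.97964×0.96473 = -0.206637 + 0.580558 = 0.373921.
Q̄ = (S₀/π) × [bracket] = (1851/π) × 0.373921 = 220.31 W/m².
Ratio Q̄_A / Q̄_B = 15.880 / 220.31 = 0.07208.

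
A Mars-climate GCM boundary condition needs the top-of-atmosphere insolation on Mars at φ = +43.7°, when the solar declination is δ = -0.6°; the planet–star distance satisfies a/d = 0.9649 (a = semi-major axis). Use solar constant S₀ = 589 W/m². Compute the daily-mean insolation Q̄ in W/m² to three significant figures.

Q̄ ≈ 124 W/m²

cos H₀ = −tan(+43.7°) tan(-0.600°) = 0.0100, H₀ = 1.5608 rad.
Bracket: H₀ sin φ sin δ + cos φ cos δ sin H₀ = 1.5608×0.69088×-0.01047 + 0.72297×0.99995×0.99995 = -0.011290 + 0.722898 = 0.711608.
Inverse-square distance factor (a/d)² = 0.9649² = 0.931032.
Q̄ = (S₀/π) × 0.931032 × [bracket] = (589/π) × 0.931032 × 0.711608 = 124.2 W/m².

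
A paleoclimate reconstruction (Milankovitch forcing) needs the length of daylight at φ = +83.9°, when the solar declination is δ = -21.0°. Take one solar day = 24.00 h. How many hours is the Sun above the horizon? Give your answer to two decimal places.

cos H₀ = −tan φ · tan δ = 3.5919 ≥ 1, so the Sun never rises (polar night) and H₀ = 0.
Daylight = 2H₀/(2π) × 24.00 h = (0.0000/π) × 24.00 = 0.00 h.

0.00 h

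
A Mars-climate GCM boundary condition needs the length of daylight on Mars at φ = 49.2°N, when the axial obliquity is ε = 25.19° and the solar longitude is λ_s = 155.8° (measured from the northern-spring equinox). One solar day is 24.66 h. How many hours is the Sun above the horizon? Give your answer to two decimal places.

Solar declination: sin δ = sin ε · sin λ_s = sin 25.19° × sin 155.8° = 0.17447, so δ = +10.048°.
cos H₀ = −tan φ · tan δ = −tan(+49.2°) × tan(+10.048°) = -0.2053, so H₀ = 1.7775 rad = 101.85°.
Daylight = 2H₀/(2π) × 24.66 h = (1.7775/π) × 24.66 = 13.95 h.

13.95 h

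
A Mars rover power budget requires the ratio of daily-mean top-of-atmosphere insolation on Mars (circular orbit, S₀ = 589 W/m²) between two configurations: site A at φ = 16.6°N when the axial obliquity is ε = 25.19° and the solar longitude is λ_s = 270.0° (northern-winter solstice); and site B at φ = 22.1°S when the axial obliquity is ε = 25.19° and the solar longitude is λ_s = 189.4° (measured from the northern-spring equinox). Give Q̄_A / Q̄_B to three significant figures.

— Configuration A (φ=+16.6°):
Solar declination: sin δ = sin ε · sin λ_s = sin 25.19° × sin 270.0° = -0.42562, so δ = -25.190°.
cos H₀ = −tan(+16.6°) tan(-25.190°) = 0.1402, H₀ = 1.4301 rad.
Bracket: H₀ sin φ sin δ + cos φ cos δ sin H₀ = 1.4301×0.28569×-0.42562 + 0.95832×0.90490×0.99012 = -0.173894 + 0.858616 = 0.684722.
Q̄ = (S₀/π) × [bracket] = (589/π) × 0.684722 = 128.37 W/m².
— Configuration B (φ=-22.1°):
Solar declination: sin δ = sin ε · sin λ_s = sin 25.19° × sin 189.4° = -0.06952, so δ = -3.986°.
cos H₀ = −tan(-22.1°) tan(-3.986°) = -0.0283, H₀ = 1.5991 rad.
Bracket: H₀ sin φ sin δ + cos φ cos δ sin H₀ = 1.5991×-0.37622×-0.06952 + 0.92653×0.99758×0.99960 = 0.041824 + 0.923918 = 0.965742.
Q̄ = (S₀/π) × [bracket] = (589/π) × 0.965742 = 181.06 W/m².
Ratio Q̄_A / Q̄_B = 128.37 / 181.06 = 0.7090.

Q̄_A / Q̄_B ≈ 0.709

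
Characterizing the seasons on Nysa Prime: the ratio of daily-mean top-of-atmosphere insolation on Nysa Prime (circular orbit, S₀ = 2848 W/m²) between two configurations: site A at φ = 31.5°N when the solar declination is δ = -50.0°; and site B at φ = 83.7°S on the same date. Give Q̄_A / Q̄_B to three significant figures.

Q̄_A / Q̄_B ≈ 0.0307

— Configuration A (φ=+31.5°):
cos H₀ = −tan(+31.5°) tan(-50.000°) = 0.7303, H₀ = 0.7520 rad.
Bracket: H₀ sin φ sin δ + cos φ cos δ sin H₀ = 0.7520×0.52250×-0.76604 + 0.85264×0.64279×0.68312 = -0.300992 + 0.374397 = 0.073405.
Q̄ = (S₀/π) × [bracket] = (2848/π) × 0.073405 = 66.545 W/m².
— Configuration B (φ=-83.7°):
cos H₀ = −tan(-83.7°) tan(-50.000°) = -10.7948 ≤ −1 ⇒ polar day, H₀ = π.
Bracket: H₀ sin φ sin δ + cos φ cos δ sin H₀ = 3.1416×-0.99396×-0.76604 + 0.10973×0.64279×0.00000 = 2.392055 + 0.000000 = 2.392055.
Q̄ = (S₀/π) × [bracket] = (2848/π) × 2.392055 = 2168.5 W/m².
Ratio Q̄_A / Q̄_B = 66.545 / 2168.5 = 0.03069.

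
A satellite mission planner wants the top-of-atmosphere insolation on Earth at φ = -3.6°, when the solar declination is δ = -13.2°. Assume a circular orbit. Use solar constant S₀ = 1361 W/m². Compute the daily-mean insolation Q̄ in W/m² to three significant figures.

Q̄ ≈ 431 W/m²

cos H₀ = −tan(-3.6°) tan(-13.200°) = -0.0148, H₀ = 1.5856 rad.
Bracket: H₀ sin φ sin δ + cos φ cos δ sin H₀ = 1.5856×-0.06279×-0.22835 + 0.99803×0.97358×0.99989 = 0.022734 + 0.971555 = 0.994289.
Q̄ = (S₀/π) × [bracket] = (1361/π) × 0.994289 = 430.7 W/m².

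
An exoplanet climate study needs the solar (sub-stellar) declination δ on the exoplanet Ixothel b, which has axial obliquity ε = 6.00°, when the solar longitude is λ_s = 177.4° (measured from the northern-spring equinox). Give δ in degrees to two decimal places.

δ = +0.27°

sin δ = sin ε · sin λ_s = sin 6.00° × sin 177.4° = 0.004742.
δ = arcsin(0.004742) = +0.27°.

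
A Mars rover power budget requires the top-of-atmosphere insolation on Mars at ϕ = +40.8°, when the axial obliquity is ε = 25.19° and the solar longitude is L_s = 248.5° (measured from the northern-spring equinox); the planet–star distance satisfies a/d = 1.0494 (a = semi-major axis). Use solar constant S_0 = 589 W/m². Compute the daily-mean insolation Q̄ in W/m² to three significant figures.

Q̄ ≈ 69.7 W/m²

Solar declination: sin δ = sin ε · sin L_s = sin 25.19° × sin 248.5° = -0.39601, so δ = -23.329°.
cos h₀ = −tan(+40.8°) tan(-23.329°) = 0.3723, h₀ = 1.1894 rad.
Bracket: h₀ sin ϕ sin δ + cos ϕ cos δ sin h₀ = 1.1894×0.65342×-0.39601 + 0.75700×0.91825×0.92813 = -0.307770 + 0.645157 = 0.337387.
Inverse-square distance factor (a/d)² = 1.0494² = 1.101240.
Q̄ = (S_0/π) × 1.101240 × [bracket] = (589/π) × 1.101240 × 0.337387 = 69.66 W/m².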